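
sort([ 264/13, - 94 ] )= [- 94, 264/13] 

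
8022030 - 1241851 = 6780179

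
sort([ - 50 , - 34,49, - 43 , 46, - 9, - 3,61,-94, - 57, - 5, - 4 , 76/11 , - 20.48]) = [-94, - 57 , - 50, - 43, - 34,-20.48,-9, - 5,- 4, - 3 , 76/11,46,  49,61]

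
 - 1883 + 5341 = 3458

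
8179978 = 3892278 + 4287700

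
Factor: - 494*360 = -177840 = - 2^4* 3^2*5^1*13^1 * 19^1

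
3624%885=84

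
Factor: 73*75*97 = 531075 = 3^1*5^2*73^1*97^1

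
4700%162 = 2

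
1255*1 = 1255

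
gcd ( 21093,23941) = 89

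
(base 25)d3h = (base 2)10000000011001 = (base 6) 102013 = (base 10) 8217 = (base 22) GLB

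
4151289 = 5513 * 753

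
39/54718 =39/54718 = 0.00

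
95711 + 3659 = 99370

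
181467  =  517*351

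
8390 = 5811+2579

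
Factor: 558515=5^1*37^1*3019^1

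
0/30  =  0 = 0.00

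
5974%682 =518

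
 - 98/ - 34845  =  98/34845 = 0.00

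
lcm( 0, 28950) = 0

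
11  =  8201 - 8190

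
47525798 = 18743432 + 28782366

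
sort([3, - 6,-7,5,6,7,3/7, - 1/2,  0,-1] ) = [ - 7, - 6,-1, - 1/2,0, 3/7,3,5,6, 7]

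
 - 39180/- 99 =395  +  25/33 = 395.76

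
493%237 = 19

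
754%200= 154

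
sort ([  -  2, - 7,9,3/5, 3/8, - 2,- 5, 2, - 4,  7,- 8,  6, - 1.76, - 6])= [ - 8, - 7, - 6, - 5, - 4,  -  2, - 2, - 1.76,3/8, 3/5,2 , 6 , 7,9]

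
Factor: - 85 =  - 5^1*17^1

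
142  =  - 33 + 175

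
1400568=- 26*( - 53868 )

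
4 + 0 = 4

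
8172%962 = 476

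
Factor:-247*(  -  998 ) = 2^1*13^1*19^1*499^1 = 246506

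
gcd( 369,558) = 9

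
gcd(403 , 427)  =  1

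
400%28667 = 400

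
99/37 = 2 + 25/37 =2.68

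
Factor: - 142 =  - 2^1*71^1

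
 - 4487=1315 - 5802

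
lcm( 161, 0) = 0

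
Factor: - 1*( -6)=2^1*3^1 = 6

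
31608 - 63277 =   -  31669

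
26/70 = 13/35=0.37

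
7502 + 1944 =9446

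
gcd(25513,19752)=823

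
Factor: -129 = -3^1*43^1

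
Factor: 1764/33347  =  2^2*3^2*7^2*33347^( - 1 )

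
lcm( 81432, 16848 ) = 488592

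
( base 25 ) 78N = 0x11f6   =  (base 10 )4598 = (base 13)2129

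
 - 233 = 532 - 765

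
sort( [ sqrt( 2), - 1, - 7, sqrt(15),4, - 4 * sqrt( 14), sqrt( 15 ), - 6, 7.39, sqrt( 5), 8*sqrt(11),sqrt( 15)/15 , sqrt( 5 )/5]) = [ - 4*sqrt( 14), - 7, - 6, - 1, sqrt( 15) /15, sqrt(  5)/5, sqrt( 2 ), sqrt(5), sqrt( 15),  sqrt( 15 ) , 4 , 7.39, 8*sqrt( 11 ) ]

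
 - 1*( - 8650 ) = 8650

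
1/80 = 1/80 = 0.01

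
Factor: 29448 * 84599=2491271352  =  2^3*3^2 * 31^1 *409^1 *2729^1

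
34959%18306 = 16653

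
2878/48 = 1439/24 = 59.96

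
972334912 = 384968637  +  587366275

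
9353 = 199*47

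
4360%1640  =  1080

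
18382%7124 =4134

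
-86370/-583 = 86370/583=148.15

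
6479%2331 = 1817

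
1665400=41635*40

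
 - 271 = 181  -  452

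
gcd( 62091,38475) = 9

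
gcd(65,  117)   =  13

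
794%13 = 1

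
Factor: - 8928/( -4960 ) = 9/5 = 3^2 * 5^( - 1) 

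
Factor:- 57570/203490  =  - 3^(-1) * 7^(-1)*17^(  -  1)*101^1 = - 101/357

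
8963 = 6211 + 2752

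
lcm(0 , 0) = 0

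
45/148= 45/148=0.30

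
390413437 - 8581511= 381831926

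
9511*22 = 209242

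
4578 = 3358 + 1220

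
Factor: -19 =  - 19^1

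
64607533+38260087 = 102867620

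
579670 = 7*82810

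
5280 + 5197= 10477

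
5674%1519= 1117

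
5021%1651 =68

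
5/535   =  1/107 = 0.01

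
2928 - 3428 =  - 500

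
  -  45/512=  - 1 + 467/512 = - 0.09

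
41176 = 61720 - 20544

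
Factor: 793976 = 2^3*61^1*1627^1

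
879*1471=1293009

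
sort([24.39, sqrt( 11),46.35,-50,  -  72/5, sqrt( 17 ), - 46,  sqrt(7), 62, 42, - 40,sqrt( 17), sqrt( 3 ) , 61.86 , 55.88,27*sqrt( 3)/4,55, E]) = [ - 50, - 46, - 40, - 72/5,  sqrt( 3),sqrt(7), E,  sqrt( 11 ),  sqrt(17 ), sqrt( 17 ), 27*sqrt(3 ) /4,24.39,42, 46.35, 55,  55.88, 61.86, 62] 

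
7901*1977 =15620277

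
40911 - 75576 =  -  34665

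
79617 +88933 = 168550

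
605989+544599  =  1150588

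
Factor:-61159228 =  - 2^2*13^1*151^1*7789^1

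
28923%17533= 11390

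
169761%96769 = 72992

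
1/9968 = 1/9968 = 0.00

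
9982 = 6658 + 3324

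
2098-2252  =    -  154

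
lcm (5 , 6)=30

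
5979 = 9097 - 3118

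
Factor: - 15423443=  -  7^1*1087^1 *2027^1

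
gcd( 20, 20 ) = 20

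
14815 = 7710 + 7105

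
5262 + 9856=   15118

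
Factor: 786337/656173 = 7^( - 1) * 93739^ ( - 1 )*786337^1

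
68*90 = 6120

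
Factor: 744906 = 2^1*3^1*17^1*67^1*109^1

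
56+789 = 845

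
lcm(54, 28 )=756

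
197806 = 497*398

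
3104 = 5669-2565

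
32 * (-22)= - 704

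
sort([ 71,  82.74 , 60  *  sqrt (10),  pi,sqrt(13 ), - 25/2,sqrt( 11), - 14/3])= [ - 25/2, - 14/3, pi , sqrt (11 ), sqrt( 13 ),71,82.74 , 60*sqrt(10 )]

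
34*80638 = 2741692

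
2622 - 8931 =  - 6309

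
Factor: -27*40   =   - 1080 = - 2^3 * 3^3 * 5^1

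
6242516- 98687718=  - 92445202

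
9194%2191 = 430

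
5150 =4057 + 1093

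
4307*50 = 215350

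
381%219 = 162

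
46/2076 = 23/1038 = 0.02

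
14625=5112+9513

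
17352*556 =9647712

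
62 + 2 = 64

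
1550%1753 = 1550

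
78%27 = 24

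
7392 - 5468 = 1924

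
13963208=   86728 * 161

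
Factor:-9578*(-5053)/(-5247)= -48397634/5247=- 2^1 * 3^( - 2) * 11^( - 1)*  31^1*53^(-1) *163^1*4789^1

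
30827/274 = 112 + 139/274 = 112.51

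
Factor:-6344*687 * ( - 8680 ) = 2^6*3^1*5^1 * 7^1*13^1*31^1*61^1*229^1  =  37830287040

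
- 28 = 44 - 72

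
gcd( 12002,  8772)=34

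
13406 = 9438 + 3968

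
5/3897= 5/3897  =  0.00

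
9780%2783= 1431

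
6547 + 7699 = 14246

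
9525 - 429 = 9096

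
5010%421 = 379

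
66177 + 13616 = 79793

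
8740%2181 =16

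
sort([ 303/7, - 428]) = [ - 428, 303/7]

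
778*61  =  47458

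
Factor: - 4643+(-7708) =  - 3^1*23^1*179^1  =  -12351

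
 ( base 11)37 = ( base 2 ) 101000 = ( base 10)40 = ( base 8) 50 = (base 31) 19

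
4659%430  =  359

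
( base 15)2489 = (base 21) HD9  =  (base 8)17143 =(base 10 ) 7779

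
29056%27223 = 1833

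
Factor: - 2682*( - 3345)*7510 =2^2*3^3*5^2 * 149^1*223^1*751^1   =  67374387900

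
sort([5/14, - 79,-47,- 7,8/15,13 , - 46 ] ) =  [ - 79, - 47,-46,  -  7 , 5/14,8/15,13 ] 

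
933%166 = 103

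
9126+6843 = 15969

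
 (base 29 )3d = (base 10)100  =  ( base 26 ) 3M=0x64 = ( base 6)244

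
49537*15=743055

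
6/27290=3/13645 = 0.00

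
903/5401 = 903/5401 = 0.17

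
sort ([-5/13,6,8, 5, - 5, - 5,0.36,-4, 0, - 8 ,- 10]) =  [ - 10,-8, - 5, - 5, - 4, - 5/13  ,  0,0.36, 5, 6, 8 ] 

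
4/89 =4/89 = 0.04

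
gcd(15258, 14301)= 3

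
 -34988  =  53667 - 88655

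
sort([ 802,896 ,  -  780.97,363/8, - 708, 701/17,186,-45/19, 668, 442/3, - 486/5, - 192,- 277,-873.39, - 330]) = [-873.39, - 780.97,-708, - 330, - 277 ,- 192, - 486/5, - 45/19, 701/17,363/8 , 442/3,186,668, 802 , 896 ] 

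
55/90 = 11/18=0.61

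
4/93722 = 2/46861 = 0.00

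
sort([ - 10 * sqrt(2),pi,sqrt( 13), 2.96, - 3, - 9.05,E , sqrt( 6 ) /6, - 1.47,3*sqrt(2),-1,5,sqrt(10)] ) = [ -10* sqrt(2 ), - 9.05, - 3, - 1.47, - 1,sqrt(6 )/6,E,2.96, pi, sqrt( 10), sqrt(13 ) , 3 *sqrt ( 2),5]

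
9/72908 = 9/72908 = 0.00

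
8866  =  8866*1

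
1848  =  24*77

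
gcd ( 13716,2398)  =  2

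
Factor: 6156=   2^2 * 3^4*19^1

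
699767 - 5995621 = -5295854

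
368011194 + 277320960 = 645332154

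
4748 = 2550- - 2198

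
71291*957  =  68225487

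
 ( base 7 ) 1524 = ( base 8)1136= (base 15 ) 2a6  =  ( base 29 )kq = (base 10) 606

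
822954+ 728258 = 1551212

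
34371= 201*171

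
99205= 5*19841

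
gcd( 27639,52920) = 9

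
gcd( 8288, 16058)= 518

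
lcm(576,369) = 23616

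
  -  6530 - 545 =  - 7075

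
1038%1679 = 1038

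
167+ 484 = 651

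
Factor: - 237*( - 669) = 158553 = 3^2*79^1*223^1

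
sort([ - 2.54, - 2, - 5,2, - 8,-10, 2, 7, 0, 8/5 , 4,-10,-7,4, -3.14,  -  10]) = [-10,-10 , - 10, - 8, - 7, -5, - 3.14, - 2.54, - 2, 0, 8/5,2,  2,4,4,7]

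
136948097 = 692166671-555218574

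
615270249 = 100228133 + 515042116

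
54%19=16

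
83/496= 83/496 = 0.17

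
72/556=18/139=   0.13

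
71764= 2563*28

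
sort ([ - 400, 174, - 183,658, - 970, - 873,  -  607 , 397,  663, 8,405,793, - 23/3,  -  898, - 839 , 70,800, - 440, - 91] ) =[ -970, - 898, - 873, - 839, - 607, - 440, - 400,-183, - 91, - 23/3,  8, 70 , 174, 397,405,658, 663,793,800]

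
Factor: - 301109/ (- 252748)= 853/716 = 2^ ( - 2)*179^( - 1)*  853^1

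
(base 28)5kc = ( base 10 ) 4492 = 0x118c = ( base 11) 3414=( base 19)C88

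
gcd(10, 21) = 1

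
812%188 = 60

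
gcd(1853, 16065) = 17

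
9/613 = 9/613=0.01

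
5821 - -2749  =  8570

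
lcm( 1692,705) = 8460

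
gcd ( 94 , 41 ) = 1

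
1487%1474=13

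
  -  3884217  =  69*(-56293) 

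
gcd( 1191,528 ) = 3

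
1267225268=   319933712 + 947291556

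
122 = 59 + 63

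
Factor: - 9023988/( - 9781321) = 2^2*3^1*11^(-1)*29^1*25931^1*889211^( - 1)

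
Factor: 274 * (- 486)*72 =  - 9587808 = - 2^5*3^7*137^1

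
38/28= 1 + 5/14 = 1.36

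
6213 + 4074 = 10287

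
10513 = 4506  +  6007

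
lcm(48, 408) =816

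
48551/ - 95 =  - 48551/95 = - 511.06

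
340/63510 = 34/6351 = 0.01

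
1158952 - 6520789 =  - 5361837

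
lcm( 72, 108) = 216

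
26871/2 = 26871/2 = 13435.50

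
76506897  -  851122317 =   -  774615420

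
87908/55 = 1598+18/55 = 1598.33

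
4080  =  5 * 816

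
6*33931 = 203586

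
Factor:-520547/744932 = -2^( - 2 )*43^( - 1 )*61^( - 1)*71^(  -  1)*520547^1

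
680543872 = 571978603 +108565269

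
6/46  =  3/23 = 0.13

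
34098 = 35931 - 1833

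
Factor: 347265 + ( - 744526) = - 601^1* 661^1 = - 397261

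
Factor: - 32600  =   - 2^3*5^2*163^1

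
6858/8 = 3429/4 = 857.25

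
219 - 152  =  67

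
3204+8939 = 12143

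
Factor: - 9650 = - 2^1 *5^2 *193^1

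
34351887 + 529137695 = 563489582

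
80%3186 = 80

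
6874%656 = 314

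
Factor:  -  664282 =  - 2^1 * 41^1*8101^1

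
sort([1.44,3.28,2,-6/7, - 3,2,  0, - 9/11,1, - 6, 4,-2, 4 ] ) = [ - 6,  -  3, - 2, - 6/7, - 9/11,0, 1, 1.44, 2,2, 3.28,4,4]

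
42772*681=29127732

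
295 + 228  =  523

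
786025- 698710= 87315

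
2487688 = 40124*62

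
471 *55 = 25905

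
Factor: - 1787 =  - 1787^1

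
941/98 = 941/98 =9.60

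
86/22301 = 86/22301   =  0.00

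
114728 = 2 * 57364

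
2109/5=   421+4/5  =  421.80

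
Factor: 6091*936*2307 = 13152613032= 2^3*3^3*13^1*769^1*6091^1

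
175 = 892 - 717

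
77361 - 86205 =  - 8844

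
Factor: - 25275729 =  -3^1*8425243^1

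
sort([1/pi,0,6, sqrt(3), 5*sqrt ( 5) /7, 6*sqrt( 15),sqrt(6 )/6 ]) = [ 0,1/pi,sqrt(6) /6,5 * sqrt(5 )/7,sqrt( 3),6, 6*sqrt(15 )]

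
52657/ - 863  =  -62 + 849/863 = - 61.02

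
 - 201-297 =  - 498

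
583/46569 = 583/46569 = 0.01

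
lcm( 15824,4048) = 174064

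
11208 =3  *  3736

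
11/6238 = 11/6238 = 0.00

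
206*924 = 190344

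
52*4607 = 239564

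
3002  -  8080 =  - 5078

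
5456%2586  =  284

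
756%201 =153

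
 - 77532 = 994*( - 78)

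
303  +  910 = 1213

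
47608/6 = 23804/3 = 7934.67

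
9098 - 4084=5014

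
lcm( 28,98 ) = 196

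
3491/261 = 3491/261=13.38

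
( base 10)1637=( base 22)389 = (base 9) 2218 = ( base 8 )3145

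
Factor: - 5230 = - 2^1*5^1*523^1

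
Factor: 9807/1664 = 2^( - 7)*3^1*7^1*13^(- 1 )  *467^1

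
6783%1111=117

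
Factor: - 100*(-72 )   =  7200 = 2^5*3^2*5^2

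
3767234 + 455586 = 4222820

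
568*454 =257872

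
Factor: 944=2^4*59^1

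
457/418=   1 + 39/418 = 1.09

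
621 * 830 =515430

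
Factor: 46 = 2^1*23^1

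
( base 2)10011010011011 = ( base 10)9883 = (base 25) FK8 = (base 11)7475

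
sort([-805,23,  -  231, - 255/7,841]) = [-805, - 231,-255/7, 23, 841] 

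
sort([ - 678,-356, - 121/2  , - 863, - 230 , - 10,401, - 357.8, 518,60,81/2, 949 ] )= [ - 863,  -  678,  -  357.8,  -  356 , -230, - 121/2, - 10, 81/2, 60, 401,518,949]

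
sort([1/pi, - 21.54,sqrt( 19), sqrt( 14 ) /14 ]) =[ - 21.54,sqrt( 14 ) /14,1/pi,sqrt( 19)]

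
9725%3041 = 602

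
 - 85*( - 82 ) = 6970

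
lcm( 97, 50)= 4850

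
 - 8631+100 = -8531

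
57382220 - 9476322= 47905898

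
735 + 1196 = 1931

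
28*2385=66780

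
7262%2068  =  1058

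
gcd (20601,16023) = 2289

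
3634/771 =4+ 550/771 =4.71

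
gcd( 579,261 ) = 3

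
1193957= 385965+807992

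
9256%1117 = 320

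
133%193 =133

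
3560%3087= 473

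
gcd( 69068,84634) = 2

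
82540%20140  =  1980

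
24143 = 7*3449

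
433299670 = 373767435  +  59532235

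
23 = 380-357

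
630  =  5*126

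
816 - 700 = 116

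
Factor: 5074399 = 11^1 * 461309^1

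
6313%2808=697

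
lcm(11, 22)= 22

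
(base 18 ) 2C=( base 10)48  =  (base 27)1L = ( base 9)53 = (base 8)60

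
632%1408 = 632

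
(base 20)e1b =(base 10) 5631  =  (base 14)20A3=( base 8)12777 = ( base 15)1a06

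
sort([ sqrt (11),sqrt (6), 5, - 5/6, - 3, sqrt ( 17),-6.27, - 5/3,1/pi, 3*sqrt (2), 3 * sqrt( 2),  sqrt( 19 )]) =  [ - 6.27, - 3, - 5/3,-5/6, 1/pi, sqrt (6), sqrt(11), sqrt( 17),3*sqrt( 2), 3*sqrt( 2),  sqrt (19), 5]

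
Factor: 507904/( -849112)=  - 63488/106139  =  - 2^11*11^( - 1)*31^1 * 9649^( - 1 ) 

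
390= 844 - 454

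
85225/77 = 1106 + 9/11 = 1106.82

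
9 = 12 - 3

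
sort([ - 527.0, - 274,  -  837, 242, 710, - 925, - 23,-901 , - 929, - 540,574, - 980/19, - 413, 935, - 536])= [ - 929, - 925 , - 901, - 837, - 540, - 536, - 527.0 , - 413, - 274, - 980/19, - 23, 242, 574, 710,935]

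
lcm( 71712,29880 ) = 358560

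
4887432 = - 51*(-95832) 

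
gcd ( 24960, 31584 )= 96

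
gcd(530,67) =1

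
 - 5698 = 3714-9412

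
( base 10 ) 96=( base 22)48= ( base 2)1100000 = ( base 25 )3l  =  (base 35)2q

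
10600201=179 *59219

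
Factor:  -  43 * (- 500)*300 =6450000 =2^4 *3^1*5^5*43^1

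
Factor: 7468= 2^2*1867^1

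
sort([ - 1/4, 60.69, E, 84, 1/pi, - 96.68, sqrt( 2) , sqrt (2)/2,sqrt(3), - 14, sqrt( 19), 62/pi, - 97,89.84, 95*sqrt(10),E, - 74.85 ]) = [ - 97, - 96.68, - 74.85 , - 14, - 1/4, 1/pi, sqrt(2)/2, sqrt( 2 ), sqrt( 3), E, E, sqrt( 19), 62/pi, 60.69,84, 89.84, 95 *sqrt( 10)]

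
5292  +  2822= 8114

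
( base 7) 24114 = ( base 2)1100001011010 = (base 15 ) 1ca9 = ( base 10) 6234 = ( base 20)FBE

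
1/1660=1/1660 = 0.00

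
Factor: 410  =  2^1 * 5^1 *41^1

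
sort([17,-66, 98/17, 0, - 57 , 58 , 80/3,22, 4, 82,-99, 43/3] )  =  [ - 99, - 66 ,- 57,0, 4, 98/17,43/3,17, 22 , 80/3,  58, 82] 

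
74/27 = 74/27 =2.74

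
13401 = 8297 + 5104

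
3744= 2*1872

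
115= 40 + 75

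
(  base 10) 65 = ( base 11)5a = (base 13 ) 50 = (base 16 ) 41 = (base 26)2d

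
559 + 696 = 1255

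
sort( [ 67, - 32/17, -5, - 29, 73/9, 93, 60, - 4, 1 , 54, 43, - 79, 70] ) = [ - 79, - 29, - 5, - 4, - 32/17, 1,73/9, 43,54,  60, 67,70,93] 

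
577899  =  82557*7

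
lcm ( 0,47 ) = 0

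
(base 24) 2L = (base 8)105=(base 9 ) 76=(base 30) 29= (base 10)69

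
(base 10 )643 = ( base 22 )175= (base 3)212211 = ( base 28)MR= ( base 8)1203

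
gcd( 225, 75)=75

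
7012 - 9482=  - 2470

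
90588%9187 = 7905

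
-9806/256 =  - 4903/128=-38.30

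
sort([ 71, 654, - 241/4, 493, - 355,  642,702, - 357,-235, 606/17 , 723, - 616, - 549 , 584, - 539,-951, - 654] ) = [ - 951, - 654, - 616, -549, - 539, - 357 , - 355 , - 235,-241/4,606/17,71 , 493, 584,642,654,702, 723]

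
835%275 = 10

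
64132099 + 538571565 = 602703664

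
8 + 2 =10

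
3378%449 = 235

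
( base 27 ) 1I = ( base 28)1h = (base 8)55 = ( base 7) 63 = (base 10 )45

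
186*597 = 111042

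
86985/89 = 86985/89 = 977.36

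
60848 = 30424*2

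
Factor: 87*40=3480=2^3*3^1*5^1* 29^1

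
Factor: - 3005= - 5^1*601^1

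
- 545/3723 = - 1+3178/3723 = - 0.15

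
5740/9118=2870/4559 = 0.63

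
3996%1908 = 180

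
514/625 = 514/625 = 0.82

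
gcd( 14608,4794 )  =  2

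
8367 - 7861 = 506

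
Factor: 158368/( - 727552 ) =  - 2^( - 4) * 29^( - 1)*101^1 = - 101/464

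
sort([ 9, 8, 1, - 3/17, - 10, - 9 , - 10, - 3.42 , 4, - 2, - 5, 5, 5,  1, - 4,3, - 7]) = [-10, - 10, - 9, - 7, - 5, - 4,-3.42, - 2, - 3/17, 1,  1,3, 4, 5, 5,8,9] 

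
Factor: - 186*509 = -94674 = - 2^1*3^1*31^1*509^1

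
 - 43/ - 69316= 1/1612=0.00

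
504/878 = 252/439=0.57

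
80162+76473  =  156635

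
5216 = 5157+59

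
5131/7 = 733  =  733.00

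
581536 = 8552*68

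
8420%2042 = 252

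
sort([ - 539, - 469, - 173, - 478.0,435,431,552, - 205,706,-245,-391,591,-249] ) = [ - 539, - 478.0, - 469, - 391, - 249, - 245, - 205, - 173, 431, 435,552,591 , 706] 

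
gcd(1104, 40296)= 552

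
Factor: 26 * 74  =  1924=2^2*13^1*37^1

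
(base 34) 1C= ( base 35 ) 1b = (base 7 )64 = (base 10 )46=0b101110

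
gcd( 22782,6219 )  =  3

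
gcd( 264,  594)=66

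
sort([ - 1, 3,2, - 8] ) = [ - 8 ,-1,2, 3]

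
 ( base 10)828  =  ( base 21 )1I9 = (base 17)2EC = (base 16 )33C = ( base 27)13i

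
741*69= 51129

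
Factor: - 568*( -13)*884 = 6527456 = 2^5*13^2*17^1 * 71^1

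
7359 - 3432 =3927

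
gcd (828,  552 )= 276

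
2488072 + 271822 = 2759894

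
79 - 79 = 0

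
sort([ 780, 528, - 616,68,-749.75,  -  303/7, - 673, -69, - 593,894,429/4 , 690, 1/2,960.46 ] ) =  [ - 749.75,  -  673, - 616,-593, - 69, - 303/7,1/2,68,429/4,528,690,780,894,960.46]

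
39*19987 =779493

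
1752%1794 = 1752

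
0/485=0 = 0.00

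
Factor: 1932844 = 2^2*483211^1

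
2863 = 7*409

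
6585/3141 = 2 + 101/1047 = 2.10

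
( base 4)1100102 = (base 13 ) 2453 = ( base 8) 12022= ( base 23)9G9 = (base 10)5138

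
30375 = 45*675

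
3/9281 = 3/9281 =0.00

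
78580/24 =19645/6 =3274.17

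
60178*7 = 421246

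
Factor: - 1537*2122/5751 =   -  3261514/5751 = -2^1*3^(-4 )*29^1*53^1*71^( - 1 )*1061^1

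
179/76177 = 179/76177 = 0.00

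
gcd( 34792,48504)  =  8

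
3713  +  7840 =11553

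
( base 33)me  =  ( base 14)3AC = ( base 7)2105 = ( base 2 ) 1011100100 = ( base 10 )740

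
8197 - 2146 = 6051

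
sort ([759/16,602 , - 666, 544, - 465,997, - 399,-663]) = [ - 666,-663, - 465,-399, 759/16,544,602,997 ] 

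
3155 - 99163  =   - 96008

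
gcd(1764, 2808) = 36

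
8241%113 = 105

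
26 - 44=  - 18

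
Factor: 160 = 2^5*5^1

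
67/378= 67/378= 0.18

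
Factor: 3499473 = 3^1*23^1*41^1 * 1237^1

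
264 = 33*8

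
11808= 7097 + 4711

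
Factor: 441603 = 3^2*139^1*353^1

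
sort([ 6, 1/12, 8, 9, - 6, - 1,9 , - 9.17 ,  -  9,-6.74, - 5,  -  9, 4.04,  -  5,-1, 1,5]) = [ - 9.17, -9,-9, - 6.74,-6, - 5, - 5, - 1, - 1, 1/12, 1,4.04, 5,6, 8, 9,9]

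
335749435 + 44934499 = 380683934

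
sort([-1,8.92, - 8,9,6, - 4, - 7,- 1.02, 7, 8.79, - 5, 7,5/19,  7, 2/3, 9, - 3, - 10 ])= [-10, - 8, - 7 , - 5, - 4, - 3, - 1.02, - 1, 5/19, 2/3, 6, 7, 7,7,8.79,  8.92,9,9] 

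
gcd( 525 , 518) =7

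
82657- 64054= 18603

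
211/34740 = 211/34740= 0.01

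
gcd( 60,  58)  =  2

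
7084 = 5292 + 1792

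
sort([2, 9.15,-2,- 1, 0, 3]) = [ - 2, - 1,0,2, 3,9.15]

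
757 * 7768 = 5880376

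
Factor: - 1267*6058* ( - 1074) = 2^2*3^1*7^1*13^1 * 179^1*181^1*233^1 = 8243471964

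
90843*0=0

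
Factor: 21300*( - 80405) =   -  2^2*3^1*5^3*13^1*71^1*1237^1= - 1712626500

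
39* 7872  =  307008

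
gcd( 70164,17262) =18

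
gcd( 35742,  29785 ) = 5957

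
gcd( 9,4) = 1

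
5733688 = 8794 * 652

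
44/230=22/115 = 0.19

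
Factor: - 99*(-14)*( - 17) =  - 2^1 * 3^2*7^1 * 11^1 * 17^1 = - 23562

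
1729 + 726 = 2455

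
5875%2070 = 1735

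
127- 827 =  - 700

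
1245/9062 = 1245/9062  =  0.14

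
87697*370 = 32447890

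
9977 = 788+9189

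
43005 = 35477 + 7528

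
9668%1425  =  1118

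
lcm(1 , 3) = 3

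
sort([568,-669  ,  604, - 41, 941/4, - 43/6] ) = [ - 669,-41, - 43/6,941/4, 568,604] 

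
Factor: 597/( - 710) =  - 2^( - 1 )*3^1*5^( - 1)*71^( - 1 )*199^1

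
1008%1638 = 1008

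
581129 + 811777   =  1392906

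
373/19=19+12/19=19.63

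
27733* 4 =110932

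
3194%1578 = 38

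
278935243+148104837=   427040080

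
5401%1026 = 271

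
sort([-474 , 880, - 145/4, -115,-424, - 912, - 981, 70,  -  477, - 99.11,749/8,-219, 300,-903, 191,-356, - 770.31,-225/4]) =[- 981, - 912, - 903,-770.31, - 477,  -  474, - 424,-356,-219, - 115,-99.11, - 225/4, - 145/4,  70 , 749/8,191, 300, 880]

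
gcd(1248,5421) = 39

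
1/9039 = 1/9039 = 0.00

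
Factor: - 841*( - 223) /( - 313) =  - 187543/313 = - 29^2 * 223^1*313^(- 1 )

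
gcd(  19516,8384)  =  4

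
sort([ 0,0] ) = [ 0,0]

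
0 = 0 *( - 11103) 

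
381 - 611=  - 230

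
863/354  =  863/354 = 2.44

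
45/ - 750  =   - 1 + 47/50 = - 0.06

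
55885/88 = 635 + 5/88 = 635.06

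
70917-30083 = 40834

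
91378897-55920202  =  35458695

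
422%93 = 50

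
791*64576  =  51079616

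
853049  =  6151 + 846898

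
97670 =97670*1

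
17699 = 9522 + 8177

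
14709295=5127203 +9582092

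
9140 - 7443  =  1697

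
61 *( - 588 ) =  - 35868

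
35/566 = 35/566 = 0.06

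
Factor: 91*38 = 3458=2^1*7^1 *13^1*19^1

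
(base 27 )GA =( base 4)12322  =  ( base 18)16a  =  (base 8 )672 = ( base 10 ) 442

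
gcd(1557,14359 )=173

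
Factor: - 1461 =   -  3^1* 487^1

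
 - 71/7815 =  - 1 + 7744/7815=-0.01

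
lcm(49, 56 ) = 392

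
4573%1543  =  1487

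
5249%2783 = 2466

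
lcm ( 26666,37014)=2479938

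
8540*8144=69549760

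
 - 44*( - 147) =6468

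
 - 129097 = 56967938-57097035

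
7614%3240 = 1134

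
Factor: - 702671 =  - 702671^1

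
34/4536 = 17/2268 = 0.01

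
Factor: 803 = 11^1*73^1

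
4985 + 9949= 14934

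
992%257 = 221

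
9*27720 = 249480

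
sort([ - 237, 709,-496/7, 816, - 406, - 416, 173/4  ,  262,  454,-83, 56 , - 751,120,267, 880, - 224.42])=[-751, - 416, - 406, - 237 , - 224.42, - 83, - 496/7, 173/4,56,120, 262,267, 454, 709, 816 , 880] 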